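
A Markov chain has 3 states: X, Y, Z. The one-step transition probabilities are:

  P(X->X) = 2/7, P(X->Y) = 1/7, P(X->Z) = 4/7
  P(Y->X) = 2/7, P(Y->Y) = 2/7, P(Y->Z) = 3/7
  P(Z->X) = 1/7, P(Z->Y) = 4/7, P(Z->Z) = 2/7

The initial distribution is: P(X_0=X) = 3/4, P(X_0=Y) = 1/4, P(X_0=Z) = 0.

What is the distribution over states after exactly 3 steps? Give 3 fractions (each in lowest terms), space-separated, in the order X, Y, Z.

Answer: 45/196 505/1372 138/343

Derivation:
Propagating the distribution step by step (d_{t+1} = d_t * P):
d_0 = (X=3/4, Y=1/4, Z=0)
  d_1[X] = 3/4*2/7 + 1/4*2/7 + 0*1/7 = 2/7
  d_1[Y] = 3/4*1/7 + 1/4*2/7 + 0*4/7 = 5/28
  d_1[Z] = 3/4*4/7 + 1/4*3/7 + 0*2/7 = 15/28
d_1 = (X=2/7, Y=5/28, Z=15/28)
  d_2[X] = 2/7*2/7 + 5/28*2/7 + 15/28*1/7 = 41/196
  d_2[Y] = 2/7*1/7 + 5/28*2/7 + 15/28*4/7 = 39/98
  d_2[Z] = 2/7*4/7 + 5/28*3/7 + 15/28*2/7 = 11/28
d_2 = (X=41/196, Y=39/98, Z=11/28)
  d_3[X] = 41/196*2/7 + 39/98*2/7 + 11/28*1/7 = 45/196
  d_3[Y] = 41/196*1/7 + 39/98*2/7 + 11/28*4/7 = 505/1372
  d_3[Z] = 41/196*4/7 + 39/98*3/7 + 11/28*2/7 = 138/343
d_3 = (X=45/196, Y=505/1372, Z=138/343)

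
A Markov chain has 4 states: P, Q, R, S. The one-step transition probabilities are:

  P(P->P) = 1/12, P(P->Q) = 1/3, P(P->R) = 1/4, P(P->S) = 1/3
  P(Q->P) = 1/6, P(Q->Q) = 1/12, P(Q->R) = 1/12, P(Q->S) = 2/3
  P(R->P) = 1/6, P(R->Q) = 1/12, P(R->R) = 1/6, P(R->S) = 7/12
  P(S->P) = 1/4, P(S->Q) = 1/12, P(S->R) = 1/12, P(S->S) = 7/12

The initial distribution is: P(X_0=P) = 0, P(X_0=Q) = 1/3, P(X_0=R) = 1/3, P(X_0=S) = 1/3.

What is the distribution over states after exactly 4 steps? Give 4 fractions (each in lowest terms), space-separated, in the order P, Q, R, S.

Propagating the distribution step by step (d_{t+1} = d_t * P):
d_0 = (P=0, Q=1/3, R=1/3, S=1/3)
  d_1[P] = 0*1/12 + 1/3*1/6 + 1/3*1/6 + 1/3*1/4 = 7/36
  d_1[Q] = 0*1/3 + 1/3*1/12 + 1/3*1/12 + 1/3*1/12 = 1/12
  d_1[R] = 0*1/4 + 1/3*1/12 + 1/3*1/6 + 1/3*1/12 = 1/9
  d_1[S] = 0*1/3 + 1/3*2/3 + 1/3*7/12 + 1/3*7/12 = 11/18
d_1 = (P=7/36, Q=1/12, R=1/9, S=11/18)
  d_2[P] = 7/36*1/12 + 1/12*1/6 + 1/9*1/6 + 11/18*1/4 = 29/144
  d_2[Q] = 7/36*1/3 + 1/12*1/12 + 1/9*1/12 + 11/18*1/12 = 19/144
  d_2[R] = 7/36*1/4 + 1/12*1/12 + 1/9*1/6 + 11/18*1/12 = 1/8
  d_2[S] = 7/36*1/3 + 1/12*2/3 + 1/9*7/12 + 11/18*7/12 = 13/24
d_2 = (P=29/144, Q=19/144, R=1/8, S=13/24)
  d_3[P] = 29/144*1/12 + 19/144*1/6 + 1/8*1/6 + 13/24*1/4 = 337/1728
  d_3[Q] = 29/144*1/3 + 19/144*1/12 + 1/8*1/12 + 13/24*1/12 = 77/576
  d_3[R] = 29/144*1/4 + 19/144*1/12 + 1/8*1/6 + 13/24*1/12 = 55/432
  d_3[S] = 29/144*1/3 + 19/144*2/3 + 1/8*7/12 + 13/24*7/12 = 235/432
d_3 = (P=337/1728, Q=77/576, R=55/432, S=235/432)
  d_4[P] = 337/1728*1/12 + 77/576*1/6 + 55/432*1/6 + 235/432*1/4 = 451/2304
  d_4[Q] = 337/1728*1/3 + 77/576*1/12 + 55/432*1/12 + 235/432*1/12 = 913/6912
  d_4[R] = 337/1728*1/4 + 77/576*1/12 + 55/432*1/6 + 235/432*1/12 = 437/3456
  d_4[S] = 337/1728*1/3 + 77/576*2/3 + 55/432*7/12 + 235/432*7/12 = 943/1728
d_4 = (P=451/2304, Q=913/6912, R=437/3456, S=943/1728)

Answer: 451/2304 913/6912 437/3456 943/1728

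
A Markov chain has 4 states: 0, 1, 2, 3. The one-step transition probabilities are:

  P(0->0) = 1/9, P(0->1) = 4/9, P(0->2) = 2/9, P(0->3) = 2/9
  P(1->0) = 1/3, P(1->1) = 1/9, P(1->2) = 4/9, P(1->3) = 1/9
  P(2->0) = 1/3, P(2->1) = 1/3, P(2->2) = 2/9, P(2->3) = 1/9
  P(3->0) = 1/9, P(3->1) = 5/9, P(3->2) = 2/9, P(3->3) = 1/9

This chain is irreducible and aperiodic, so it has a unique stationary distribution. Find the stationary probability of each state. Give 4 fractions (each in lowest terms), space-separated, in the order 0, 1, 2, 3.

The stationary distribution satisfies pi = pi * P, i.e.:
  pi_0 = 1/9*pi_0 + 1/3*pi_1 + 1/3*pi_2 + 1/9*pi_3
  pi_1 = 4/9*pi_0 + 1/9*pi_1 + 1/3*pi_2 + 5/9*pi_3
  pi_2 = 2/9*pi_0 + 4/9*pi_1 + 2/9*pi_2 + 2/9*pi_3
  pi_3 = 2/9*pi_0 + 1/9*pi_1 + 1/9*pi_2 + 1/9*pi_3
with normalization: pi_0 + pi_1 + pi_2 + pi_3 = 1.

Using the first 3 balance equations plus normalization, the linear system A*pi = b is:
  [-8/9, 1/3, 1/3, 1/9] . pi = 0
  [4/9, -8/9, 1/3, 5/9] . pi = 0
  [2/9, 4/9, -7/9, 2/9] . pi = 0
  [1, 1, 1, 1] . pi = 1

Solving yields:
  pi_0 = 25/101
  pi_1 = 356/1111
  pi_2 = 326/1111
  pi_3 = 14/101

Verification (pi * P):
  25/101*1/9 + 356/1111*1/3 + 326/1111*1/3 + 14/101*1/9 = 25/101 = pi_0  (ok)
  25/101*4/9 + 356/1111*1/9 + 326/1111*1/3 + 14/101*5/9 = 356/1111 = pi_1  (ok)
  25/101*2/9 + 356/1111*4/9 + 326/1111*2/9 + 14/101*2/9 = 326/1111 = pi_2  (ok)
  25/101*2/9 + 356/1111*1/9 + 326/1111*1/9 + 14/101*1/9 = 14/101 = pi_3  (ok)

Answer: 25/101 356/1111 326/1111 14/101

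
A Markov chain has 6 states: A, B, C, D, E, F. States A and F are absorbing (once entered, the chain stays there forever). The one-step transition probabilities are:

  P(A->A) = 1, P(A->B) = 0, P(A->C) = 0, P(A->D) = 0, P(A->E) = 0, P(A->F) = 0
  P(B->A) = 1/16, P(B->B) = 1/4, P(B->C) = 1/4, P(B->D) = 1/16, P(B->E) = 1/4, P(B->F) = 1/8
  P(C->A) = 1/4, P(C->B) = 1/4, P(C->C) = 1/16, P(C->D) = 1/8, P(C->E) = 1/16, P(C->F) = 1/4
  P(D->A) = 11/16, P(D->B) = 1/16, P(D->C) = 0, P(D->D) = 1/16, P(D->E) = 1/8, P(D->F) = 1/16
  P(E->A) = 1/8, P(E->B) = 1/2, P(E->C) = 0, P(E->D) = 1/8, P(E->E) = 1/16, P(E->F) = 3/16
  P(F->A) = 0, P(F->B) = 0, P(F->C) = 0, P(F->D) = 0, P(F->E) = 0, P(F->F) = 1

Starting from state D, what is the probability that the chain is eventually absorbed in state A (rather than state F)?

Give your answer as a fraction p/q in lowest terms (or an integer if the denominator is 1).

Answer: 23173/27723

Derivation:
Let a_i = P(absorbed in A | start in state i).
Boundary conditions: a_A = 1, a_F = 0.
For each transient state i, a_i = sum_j P(i->j) * a_j:
  a_B = 1/16*a_A + 1/4*a_B + 1/4*a_C + 1/16*a_D + 1/4*a_E + 1/8*a_F
  a_C = 1/4*a_A + 1/4*a_B + 1/16*a_C + 1/8*a_D + 1/16*a_E + 1/4*a_F
  a_D = 11/16*a_A + 1/16*a_B + 0*a_C + 1/16*a_D + 1/8*a_E + 1/16*a_F
  a_E = 1/8*a_A + 1/2*a_B + 0*a_C + 1/8*a_D + 1/16*a_E + 3/16*a_F

Substituting a_A = 1 and a_F = 0, rearrange to (I - Q) a = r where r[i] = P(i -> A):
  [3/4, -1/4, -1/16, -1/4] . (a_B, a_C, a_D, a_E) = 1/16
  [-1/4, 15/16, -1/8, -1/16] . (a_B, a_C, a_D, a_E) = 1/4
  [-1/16, 0, 15/16, -1/8] . (a_B, a_C, a_D, a_E) = 11/16
  [-1/2, 0, -1/8, 15/16] . (a_B, a_C, a_D, a_E) = 1/8

Solving yields:
  a_B = 14066/27723
  a_C = 5062/9241
  a_D = 23173/27723
  a_E = 14288/27723

Starting state is D, so the absorption probability is a_D = 23173/27723.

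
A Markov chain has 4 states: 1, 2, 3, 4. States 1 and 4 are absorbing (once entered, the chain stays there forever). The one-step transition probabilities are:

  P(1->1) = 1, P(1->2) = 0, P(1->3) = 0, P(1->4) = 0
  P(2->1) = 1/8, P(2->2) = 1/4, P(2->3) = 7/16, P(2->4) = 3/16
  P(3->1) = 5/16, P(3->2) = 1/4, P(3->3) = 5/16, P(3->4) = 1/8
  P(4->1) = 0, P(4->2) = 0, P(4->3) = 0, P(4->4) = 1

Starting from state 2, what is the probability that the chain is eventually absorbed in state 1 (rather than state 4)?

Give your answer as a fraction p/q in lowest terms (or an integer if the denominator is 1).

Answer: 57/104

Derivation:
Let a_i = P(absorbed in 1 | start in state i).
Boundary conditions: a_1 = 1, a_4 = 0.
For each transient state i, a_i = sum_j P(i->j) * a_j:
  a_2 = 1/8*a_1 + 1/4*a_2 + 7/16*a_3 + 3/16*a_4
  a_3 = 5/16*a_1 + 1/4*a_2 + 5/16*a_3 + 1/8*a_4

Substituting a_1 = 1 and a_4 = 0, rearrange to (I - Q) a = r where r[i] = P(i -> 1):
  [3/4, -7/16] . (a_2, a_3) = 1/8
  [-1/4, 11/16] . (a_2, a_3) = 5/16

Solving yields:
  a_2 = 57/104
  a_3 = 17/26

Starting state is 2, so the absorption probability is a_2 = 57/104.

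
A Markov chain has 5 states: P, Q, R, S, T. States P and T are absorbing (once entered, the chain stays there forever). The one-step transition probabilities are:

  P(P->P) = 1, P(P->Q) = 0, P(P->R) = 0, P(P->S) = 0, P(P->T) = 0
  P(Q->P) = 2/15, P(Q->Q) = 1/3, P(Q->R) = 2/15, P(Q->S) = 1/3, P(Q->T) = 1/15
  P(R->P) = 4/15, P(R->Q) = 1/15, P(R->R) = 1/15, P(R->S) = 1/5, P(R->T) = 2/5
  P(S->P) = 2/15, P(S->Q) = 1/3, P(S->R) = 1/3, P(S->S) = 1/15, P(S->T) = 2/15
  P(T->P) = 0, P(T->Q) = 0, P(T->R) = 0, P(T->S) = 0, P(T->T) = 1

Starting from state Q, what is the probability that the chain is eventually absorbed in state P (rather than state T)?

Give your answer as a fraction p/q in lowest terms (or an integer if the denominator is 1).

Answer: 242/459

Derivation:
Let a_i = P(absorbed in P | start in state i).
Boundary conditions: a_P = 1, a_T = 0.
For each transient state i, a_i = sum_j P(i->j) * a_j:
  a_Q = 2/15*a_P + 1/3*a_Q + 2/15*a_R + 1/3*a_S + 1/15*a_T
  a_R = 4/15*a_P + 1/15*a_Q + 1/15*a_R + 1/5*a_S + 2/5*a_T
  a_S = 2/15*a_P + 1/3*a_Q + 1/3*a_R + 1/15*a_S + 2/15*a_T

Substituting a_P = 1 and a_T = 0, rearrange to (I - Q) a = r where r[i] = P(i -> P):
  [2/3, -2/15, -1/3] . (a_Q, a_R, a_S) = 2/15
  [-1/15, 14/15, -1/5] . (a_Q, a_R, a_S) = 4/15
  [-1/3, -1/3, 14/15] . (a_Q, a_R, a_S) = 2/15

Solving yields:
  a_Q = 242/459
  a_R = 196/459
  a_S = 74/153

Starting state is Q, so the absorption probability is a_Q = 242/459.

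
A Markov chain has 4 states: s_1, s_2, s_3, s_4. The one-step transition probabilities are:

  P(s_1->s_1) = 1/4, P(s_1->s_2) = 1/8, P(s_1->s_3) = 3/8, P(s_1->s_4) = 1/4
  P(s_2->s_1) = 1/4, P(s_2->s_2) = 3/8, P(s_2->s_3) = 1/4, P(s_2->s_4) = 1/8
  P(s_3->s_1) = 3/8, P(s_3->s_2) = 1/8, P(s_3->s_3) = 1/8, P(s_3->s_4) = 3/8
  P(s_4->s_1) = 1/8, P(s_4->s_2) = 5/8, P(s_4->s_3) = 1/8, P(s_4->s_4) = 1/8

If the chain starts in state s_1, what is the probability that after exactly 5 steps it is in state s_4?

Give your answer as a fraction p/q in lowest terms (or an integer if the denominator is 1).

Computing P^5 by repeated multiplication:
P^1 =
  s_1: [1/4, 1/8, 3/8, 1/4]
  s_2: [1/4, 3/8, 1/4, 1/8]
  s_3: [3/8, 1/8, 1/8, 3/8]
  s_4: [1/8, 5/8, 1/8, 1/8]
P^2 =
  s_1: [17/64, 9/32, 13/64, 1/4]
  s_2: [17/64, 9/32, 15/64, 7/32]
  s_3: [7/32, 11/32, 15/64, 13/64]
  s_4: [1/4, 11/32, 15/64, 11/64]
P^3 =
  s_1: [125/512, 41/128, 29/128, 107/512]
  s_2: [129/512, 39/128, 29/128, 111/512]
  s_3: [65/256, 5/16, 57/256, 27/128]
  s_4: [33/128, 19/64, 59/256, 55/256]
P^4 =
  s_1: [1033/4096, 317/1024, 463/2048, 869/4096]
  s_2: [1029/4096, 317/1024, 463/2048, 873/4096]
  s_3: [515/2048, 79/256, 233/1024, 435/2048]
  s_4: [129/512, 157/512, 29/128, 55/256]
P^5 =
  s_1: [8249/32768, 2527/8192, 3715/16384, 6981/32768]
  s_2: [8245/32768, 2531/8192, 3711/16384, 6977/32768]
  s_3: [4127/16384, 1263/4096, 1855/8192, 3495/16384]
  s_4: [515/2048, 633/2048, 927/4096, 873/4096]

(P^5)[s_1 -> s_4] = 6981/32768

Answer: 6981/32768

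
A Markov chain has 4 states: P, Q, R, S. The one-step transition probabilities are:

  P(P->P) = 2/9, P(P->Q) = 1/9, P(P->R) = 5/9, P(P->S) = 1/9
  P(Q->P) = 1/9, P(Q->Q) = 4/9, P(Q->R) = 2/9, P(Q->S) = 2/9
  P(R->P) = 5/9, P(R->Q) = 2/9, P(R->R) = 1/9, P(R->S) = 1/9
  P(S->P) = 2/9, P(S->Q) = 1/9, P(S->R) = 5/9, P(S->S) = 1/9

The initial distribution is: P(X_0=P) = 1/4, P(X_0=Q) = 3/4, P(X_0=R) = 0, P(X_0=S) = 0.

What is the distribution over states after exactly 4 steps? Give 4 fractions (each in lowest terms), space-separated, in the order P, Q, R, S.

Propagating the distribution step by step (d_{t+1} = d_t * P):
d_0 = (P=1/4, Q=3/4, R=0, S=0)
  d_1[P] = 1/4*2/9 + 3/4*1/9 + 0*5/9 + 0*2/9 = 5/36
  d_1[Q] = 1/4*1/9 + 3/4*4/9 + 0*2/9 + 0*1/9 = 13/36
  d_1[R] = 1/4*5/9 + 3/4*2/9 + 0*1/9 + 0*5/9 = 11/36
  d_1[S] = 1/4*1/9 + 3/4*2/9 + 0*1/9 + 0*1/9 = 7/36
d_1 = (P=5/36, Q=13/36, R=11/36, S=7/36)
  d_2[P] = 5/36*2/9 + 13/36*1/9 + 11/36*5/9 + 7/36*2/9 = 23/81
  d_2[Q] = 5/36*1/9 + 13/36*4/9 + 11/36*2/9 + 7/36*1/9 = 43/162
  d_2[R] = 5/36*5/9 + 13/36*2/9 + 11/36*1/9 + 7/36*5/9 = 97/324
  d_2[S] = 5/36*1/9 + 13/36*2/9 + 11/36*1/9 + 7/36*1/9 = 49/324
d_2 = (P=23/81, Q=43/162, R=97/324, S=49/324)
  d_3[P] = 23/81*2/9 + 43/162*1/9 + 97/324*5/9 + 49/324*2/9 = 853/2916
  d_3[Q] = 23/81*1/9 + 43/162*4/9 + 97/324*2/9 + 49/324*1/9 = 679/2916
  d_3[R] = 23/81*5/9 + 43/162*2/9 + 97/324*1/9 + 49/324*5/9 = 487/1458
  d_3[S] = 23/81*1/9 + 43/162*2/9 + 97/324*1/9 + 49/324*1/9 = 205/1458
d_3 = (P=853/2916, Q=679/2916, R=487/1458, S=205/1458)
  d_4[P] = 853/2916*2/9 + 679/2916*1/9 + 487/1458*5/9 + 205/1458*2/9 = 8075/26244
  d_4[Q] = 853/2916*1/9 + 679/2916*4/9 + 487/1458*2/9 + 205/1458*1/9 = 5927/26244
  d_4[R] = 853/2916*5/9 + 679/2916*2/9 + 487/1458*1/9 + 205/1458*5/9 = 8647/26244
  d_4[S] = 853/2916*1/9 + 679/2916*2/9 + 487/1458*1/9 + 205/1458*1/9 = 3595/26244
d_4 = (P=8075/26244, Q=5927/26244, R=8647/26244, S=3595/26244)

Answer: 8075/26244 5927/26244 8647/26244 3595/26244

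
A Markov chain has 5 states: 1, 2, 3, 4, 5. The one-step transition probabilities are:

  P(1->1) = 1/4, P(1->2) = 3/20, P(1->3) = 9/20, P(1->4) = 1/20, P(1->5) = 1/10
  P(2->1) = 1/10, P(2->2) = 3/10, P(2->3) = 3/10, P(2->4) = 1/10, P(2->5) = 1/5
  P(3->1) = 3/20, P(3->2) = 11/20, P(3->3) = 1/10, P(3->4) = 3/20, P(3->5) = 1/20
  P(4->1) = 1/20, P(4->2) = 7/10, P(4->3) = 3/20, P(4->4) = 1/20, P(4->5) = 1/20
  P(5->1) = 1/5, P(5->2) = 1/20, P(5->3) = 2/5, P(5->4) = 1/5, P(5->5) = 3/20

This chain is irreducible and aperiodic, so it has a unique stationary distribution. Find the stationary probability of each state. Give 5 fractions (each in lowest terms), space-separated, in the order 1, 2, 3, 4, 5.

The stationary distribution satisfies pi = pi * P, i.e.:
  pi_1 = 1/4*pi_1 + 1/10*pi_2 + 3/20*pi_3 + 1/20*pi_4 + 1/5*pi_5
  pi_2 = 3/20*pi_1 + 3/10*pi_2 + 11/20*pi_3 + 7/10*pi_4 + 1/20*pi_5
  pi_3 = 9/20*pi_1 + 3/10*pi_2 + 1/10*pi_3 + 3/20*pi_4 + 2/5*pi_5
  pi_4 = 1/20*pi_1 + 1/10*pi_2 + 3/20*pi_3 + 1/20*pi_4 + 1/5*pi_5
  pi_5 = 1/10*pi_1 + 1/5*pi_2 + 1/20*pi_3 + 1/20*pi_4 + 3/20*pi_5
with normalization: pi_1 + pi_2 + pi_3 + pi_4 + pi_5 = 1.

Using the first 4 balance equations plus normalization, the linear system A*pi = b is:
  [-3/4, 1/10, 3/20, 1/20, 1/5] . pi = 0
  [3/20, -7/10, 11/20, 7/10, 1/20] . pi = 0
  [9/20, 3/10, -9/10, 3/20, 2/5] . pi = 0
  [1/20, 1/10, 3/20, -19/20, 1/5] . pi = 0
  [1, 1, 1, 1, 1] . pi = 1

Solving yields:
  pi_1 = 1310/9289
  pi_2 = 16679/46445
  pi_3 = 12252/46445
  pi_4 = 1048/9289
  pi_5 = 5724/46445

Verification (pi * P):
  1310/9289*1/4 + 16679/46445*1/10 + 12252/46445*3/20 + 1048/9289*1/20 + 5724/46445*1/5 = 1310/9289 = pi_1  (ok)
  1310/9289*3/20 + 16679/46445*3/10 + 12252/46445*11/20 + 1048/9289*7/10 + 5724/46445*1/20 = 16679/46445 = pi_2  (ok)
  1310/9289*9/20 + 16679/46445*3/10 + 12252/46445*1/10 + 1048/9289*3/20 + 5724/46445*2/5 = 12252/46445 = pi_3  (ok)
  1310/9289*1/20 + 16679/46445*1/10 + 12252/46445*3/20 + 1048/9289*1/20 + 5724/46445*1/5 = 1048/9289 = pi_4  (ok)
  1310/9289*1/10 + 16679/46445*1/5 + 12252/46445*1/20 + 1048/9289*1/20 + 5724/46445*3/20 = 5724/46445 = pi_5  (ok)

Answer: 1310/9289 16679/46445 12252/46445 1048/9289 5724/46445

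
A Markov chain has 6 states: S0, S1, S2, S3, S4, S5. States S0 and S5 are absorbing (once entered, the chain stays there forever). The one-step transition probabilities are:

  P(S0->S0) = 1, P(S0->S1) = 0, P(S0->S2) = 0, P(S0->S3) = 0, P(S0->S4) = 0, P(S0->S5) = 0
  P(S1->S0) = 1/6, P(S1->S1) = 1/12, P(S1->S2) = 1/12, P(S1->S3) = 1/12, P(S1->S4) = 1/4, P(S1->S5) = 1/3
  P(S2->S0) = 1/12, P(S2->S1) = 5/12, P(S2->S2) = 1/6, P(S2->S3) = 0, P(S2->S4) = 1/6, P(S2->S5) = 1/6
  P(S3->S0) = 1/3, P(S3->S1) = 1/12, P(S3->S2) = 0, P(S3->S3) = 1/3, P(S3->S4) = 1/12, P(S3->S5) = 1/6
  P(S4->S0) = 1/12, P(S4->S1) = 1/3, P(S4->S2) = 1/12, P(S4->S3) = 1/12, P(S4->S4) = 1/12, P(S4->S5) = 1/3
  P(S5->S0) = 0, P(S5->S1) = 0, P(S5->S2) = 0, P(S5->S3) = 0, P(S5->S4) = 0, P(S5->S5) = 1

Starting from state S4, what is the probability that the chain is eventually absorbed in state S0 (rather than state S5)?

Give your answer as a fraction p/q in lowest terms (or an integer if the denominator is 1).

Answer: 229/763

Derivation:
Let a_i = P(absorbed in S0 | start in state i).
Boundary conditions: a_S0 = 1, a_S5 = 0.
For each transient state i, a_i = sum_j P(i->j) * a_j:
  a_S1 = 1/6*a_S0 + 1/12*a_S1 + 1/12*a_S2 + 1/12*a_S3 + 1/4*a_S4 + 1/3*a_S5
  a_S2 = 1/12*a_S0 + 5/12*a_S1 + 1/6*a_S2 + 0*a_S3 + 1/6*a_S4 + 1/6*a_S5
  a_S3 = 1/3*a_S0 + 1/12*a_S1 + 0*a_S2 + 1/3*a_S3 + 1/12*a_S4 + 1/6*a_S5
  a_S4 = 1/12*a_S0 + 1/3*a_S1 + 1/12*a_S2 + 1/12*a_S3 + 1/12*a_S4 + 1/3*a_S5

Substituting a_S0 = 1 and a_S5 = 0, rearrange to (I - Q) a = r where r[i] = P(i -> S0):
  [11/12, -1/12, -1/12, -1/4] . (a_S1, a_S2, a_S3, a_S4) = 1/6
  [-5/12, 5/6, 0, -1/6] . (a_S1, a_S2, a_S3, a_S4) = 1/12
  [-1/12, 0, 2/3, -1/12] . (a_S1, a_S2, a_S3, a_S4) = 1/3
  [-1/3, -1/12, -1/12, 11/12] . (a_S1, a_S2, a_S3, a_S4) = 1/12

Solving yields:
  a_S1 = 189/545
  a_S2 = 1272/3815
  a_S3 = 2216/3815
  a_S4 = 229/763

Starting state is S4, so the absorption probability is a_S4 = 229/763.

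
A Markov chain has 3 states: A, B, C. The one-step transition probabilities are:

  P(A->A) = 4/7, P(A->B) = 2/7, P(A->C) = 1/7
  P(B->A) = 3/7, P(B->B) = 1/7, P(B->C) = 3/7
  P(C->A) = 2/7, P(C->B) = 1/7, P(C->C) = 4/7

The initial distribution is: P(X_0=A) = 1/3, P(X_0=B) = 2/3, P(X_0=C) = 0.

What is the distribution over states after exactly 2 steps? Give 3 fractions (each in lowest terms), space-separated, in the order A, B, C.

Answer: 22/49 31/147 50/147

Derivation:
Propagating the distribution step by step (d_{t+1} = d_t * P):
d_0 = (A=1/3, B=2/3, C=0)
  d_1[A] = 1/3*4/7 + 2/3*3/7 + 0*2/7 = 10/21
  d_1[B] = 1/3*2/7 + 2/3*1/7 + 0*1/7 = 4/21
  d_1[C] = 1/3*1/7 + 2/3*3/7 + 0*4/7 = 1/3
d_1 = (A=10/21, B=4/21, C=1/3)
  d_2[A] = 10/21*4/7 + 4/21*3/7 + 1/3*2/7 = 22/49
  d_2[B] = 10/21*2/7 + 4/21*1/7 + 1/3*1/7 = 31/147
  d_2[C] = 10/21*1/7 + 4/21*3/7 + 1/3*4/7 = 50/147
d_2 = (A=22/49, B=31/147, C=50/147)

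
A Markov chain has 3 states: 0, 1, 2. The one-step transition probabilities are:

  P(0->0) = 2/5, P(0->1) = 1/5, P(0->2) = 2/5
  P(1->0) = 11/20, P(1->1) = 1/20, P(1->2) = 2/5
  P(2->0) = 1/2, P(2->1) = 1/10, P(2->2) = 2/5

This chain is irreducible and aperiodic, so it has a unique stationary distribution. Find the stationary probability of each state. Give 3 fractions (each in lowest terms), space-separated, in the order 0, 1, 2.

The stationary distribution satisfies pi = pi * P, i.e.:
  pi_0 = 2/5*pi_0 + 11/20*pi_1 + 1/2*pi_2
  pi_1 = 1/5*pi_0 + 1/20*pi_1 + 1/10*pi_2
  pi_2 = 2/5*pi_0 + 2/5*pi_1 + 2/5*pi_2
with normalization: pi_0 + pi_1 + pi_2 = 1.

Using the first 2 balance equations plus normalization, the linear system A*pi = b is:
  [-3/5, 11/20, 1/2] . pi = 0
  [1/5, -19/20, 1/10] . pi = 0
  [1, 1, 1] . pi = 1

Solving yields:
  pi_0 = 53/115
  pi_1 = 16/115
  pi_2 = 2/5

Verification (pi * P):
  53/115*2/5 + 16/115*11/20 + 2/5*1/2 = 53/115 = pi_0  (ok)
  53/115*1/5 + 16/115*1/20 + 2/5*1/10 = 16/115 = pi_1  (ok)
  53/115*2/5 + 16/115*2/5 + 2/5*2/5 = 2/5 = pi_2  (ok)

Answer: 53/115 16/115 2/5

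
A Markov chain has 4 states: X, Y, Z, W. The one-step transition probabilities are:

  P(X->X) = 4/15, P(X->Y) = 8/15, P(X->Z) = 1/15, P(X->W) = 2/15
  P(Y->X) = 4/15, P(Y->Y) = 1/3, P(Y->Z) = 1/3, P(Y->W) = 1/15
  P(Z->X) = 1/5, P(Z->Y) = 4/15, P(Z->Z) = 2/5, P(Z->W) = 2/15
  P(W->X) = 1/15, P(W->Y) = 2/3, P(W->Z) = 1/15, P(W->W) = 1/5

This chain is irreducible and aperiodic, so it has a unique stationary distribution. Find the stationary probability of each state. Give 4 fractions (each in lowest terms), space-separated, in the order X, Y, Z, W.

Answer: 313/1382 276/691 359/1382 79/691

Derivation:
The stationary distribution satisfies pi = pi * P, i.e.:
  pi_X = 4/15*pi_X + 4/15*pi_Y + 1/5*pi_Z + 1/15*pi_W
  pi_Y = 8/15*pi_X + 1/3*pi_Y + 4/15*pi_Z + 2/3*pi_W
  pi_Z = 1/15*pi_X + 1/3*pi_Y + 2/5*pi_Z + 1/15*pi_W
  pi_W = 2/15*pi_X + 1/15*pi_Y + 2/15*pi_Z + 1/5*pi_W
with normalization: pi_X + pi_Y + pi_Z + pi_W = 1.

Using the first 3 balance equations plus normalization, the linear system A*pi = b is:
  [-11/15, 4/15, 1/5, 1/15] . pi = 0
  [8/15, -2/3, 4/15, 2/3] . pi = 0
  [1/15, 1/3, -3/5, 1/15] . pi = 0
  [1, 1, 1, 1] . pi = 1

Solving yields:
  pi_X = 313/1382
  pi_Y = 276/691
  pi_Z = 359/1382
  pi_W = 79/691

Verification (pi * P):
  313/1382*4/15 + 276/691*4/15 + 359/1382*1/5 + 79/691*1/15 = 313/1382 = pi_X  (ok)
  313/1382*8/15 + 276/691*1/3 + 359/1382*4/15 + 79/691*2/3 = 276/691 = pi_Y  (ok)
  313/1382*1/15 + 276/691*1/3 + 359/1382*2/5 + 79/691*1/15 = 359/1382 = pi_Z  (ok)
  313/1382*2/15 + 276/691*1/15 + 359/1382*2/15 + 79/691*1/5 = 79/691 = pi_W  (ok)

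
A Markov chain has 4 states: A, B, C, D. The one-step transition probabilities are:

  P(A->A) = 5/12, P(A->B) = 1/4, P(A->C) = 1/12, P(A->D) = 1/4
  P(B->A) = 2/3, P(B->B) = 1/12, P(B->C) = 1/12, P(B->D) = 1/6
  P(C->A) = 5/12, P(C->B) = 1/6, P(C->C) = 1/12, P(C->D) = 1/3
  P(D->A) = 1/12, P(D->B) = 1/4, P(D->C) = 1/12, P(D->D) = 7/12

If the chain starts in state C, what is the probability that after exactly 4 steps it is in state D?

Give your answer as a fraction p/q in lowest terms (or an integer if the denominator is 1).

Answer: 3719/10368

Derivation:
Computing P^4 by repeated multiplication:
P^1 =
  A: [5/12, 1/4, 1/12, 1/4]
  B: [2/3, 1/12, 1/12, 1/6]
  C: [5/12, 1/6, 1/12, 1/3]
  D: [1/12, 1/4, 1/12, 7/12]
P^2 =
  A: [19/48, 29/144, 1/12, 23/72]
  B: [55/144, 11/48, 1/12, 11/36]
  C: [25/72, 31/144, 1/12, 17/48]
  D: [41/144, 29/144, 1/12, 31/72]
P^3 =
  A: [623/1728, 181/864, 1/12, 599/1728]
  B: [643/1728, 59/288, 1/12, 587/1728]
  C: [203/576, 179/864, 1/12, 617/1728]
  D: [559/1728, 181/864, 1/12, 221/576]
P^4 =
  A: [3665/10368, 1079/5184, 1/12, 409/1152]
  B: [3677/10368, 361/1728, 1/12, 3661/10368]
  C: [3623/10368, 1081/5184, 1/12, 3719/10368]
  D: [131/384, 1079/5184, 1/12, 3809/10368]

(P^4)[C -> D] = 3719/10368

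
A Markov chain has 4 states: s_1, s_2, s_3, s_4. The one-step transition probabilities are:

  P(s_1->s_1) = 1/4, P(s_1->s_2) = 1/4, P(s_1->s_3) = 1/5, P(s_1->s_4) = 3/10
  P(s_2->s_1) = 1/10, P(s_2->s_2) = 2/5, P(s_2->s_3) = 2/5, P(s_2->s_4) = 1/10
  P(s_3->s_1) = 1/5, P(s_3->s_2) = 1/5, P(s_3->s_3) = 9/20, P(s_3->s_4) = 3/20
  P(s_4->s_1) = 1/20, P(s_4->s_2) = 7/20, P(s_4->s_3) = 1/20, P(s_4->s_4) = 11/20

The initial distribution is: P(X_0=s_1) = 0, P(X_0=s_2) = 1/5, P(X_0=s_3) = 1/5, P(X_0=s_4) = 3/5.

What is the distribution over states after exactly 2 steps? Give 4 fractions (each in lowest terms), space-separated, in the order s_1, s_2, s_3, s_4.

Answer: 229/2000 131/400 259/1000 299/1000

Derivation:
Propagating the distribution step by step (d_{t+1} = d_t * P):
d_0 = (s_1=0, s_2=1/5, s_3=1/5, s_4=3/5)
  d_1[s_1] = 0*1/4 + 1/5*1/10 + 1/5*1/5 + 3/5*1/20 = 9/100
  d_1[s_2] = 0*1/4 + 1/5*2/5 + 1/5*1/5 + 3/5*7/20 = 33/100
  d_1[s_3] = 0*1/5 + 1/5*2/5 + 1/5*9/20 + 3/5*1/20 = 1/5
  d_1[s_4] = 0*3/10 + 1/5*1/10 + 1/5*3/20 + 3/5*11/20 = 19/50
d_1 = (s_1=9/100, s_2=33/100, s_3=1/5, s_4=19/50)
  d_2[s_1] = 9/100*1/4 + 33/100*1/10 + 1/5*1/5 + 19/50*1/20 = 229/2000
  d_2[s_2] = 9/100*1/4 + 33/100*2/5 + 1/5*1/5 + 19/50*7/20 = 131/400
  d_2[s_3] = 9/100*1/5 + 33/100*2/5 + 1/5*9/20 + 19/50*1/20 = 259/1000
  d_2[s_4] = 9/100*3/10 + 33/100*1/10 + 1/5*3/20 + 19/50*11/20 = 299/1000
d_2 = (s_1=229/2000, s_2=131/400, s_3=259/1000, s_4=299/1000)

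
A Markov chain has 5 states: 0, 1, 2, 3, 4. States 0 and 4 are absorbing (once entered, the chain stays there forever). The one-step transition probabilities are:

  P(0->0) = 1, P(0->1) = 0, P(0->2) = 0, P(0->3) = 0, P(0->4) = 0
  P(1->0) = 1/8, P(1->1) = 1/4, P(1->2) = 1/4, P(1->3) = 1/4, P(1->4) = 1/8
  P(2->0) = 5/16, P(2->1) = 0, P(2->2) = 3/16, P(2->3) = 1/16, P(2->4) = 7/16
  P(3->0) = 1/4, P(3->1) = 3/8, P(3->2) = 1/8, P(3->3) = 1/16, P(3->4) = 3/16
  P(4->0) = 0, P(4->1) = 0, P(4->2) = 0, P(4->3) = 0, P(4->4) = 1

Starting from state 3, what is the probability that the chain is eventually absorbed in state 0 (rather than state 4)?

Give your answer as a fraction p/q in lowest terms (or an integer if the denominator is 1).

Answer: 17/33

Derivation:
Let a_i = P(absorbed in 0 | start in state i).
Boundary conditions: a_0 = 1, a_4 = 0.
For each transient state i, a_i = sum_j P(i->j) * a_j:
  a_1 = 1/8*a_0 + 1/4*a_1 + 1/4*a_2 + 1/4*a_3 + 1/8*a_4
  a_2 = 5/16*a_0 + 0*a_1 + 3/16*a_2 + 1/16*a_3 + 7/16*a_4
  a_3 = 1/4*a_0 + 3/8*a_1 + 1/8*a_2 + 1/16*a_3 + 3/16*a_4

Substituting a_0 = 1 and a_4 = 0, rearrange to (I - Q) a = r where r[i] = P(i -> 0):
  [3/4, -1/4, -1/4] . (a_1, a_2, a_3) = 1/8
  [0, 13/16, -1/16] . (a_1, a_2, a_3) = 5/16
  [-3/8, -1/8, 15/16] . (a_1, a_2, a_3) = 1/4

Solving yields:
  a_1 = 95/198
  a_2 = 14/33
  a_3 = 17/33

Starting state is 3, so the absorption probability is a_3 = 17/33.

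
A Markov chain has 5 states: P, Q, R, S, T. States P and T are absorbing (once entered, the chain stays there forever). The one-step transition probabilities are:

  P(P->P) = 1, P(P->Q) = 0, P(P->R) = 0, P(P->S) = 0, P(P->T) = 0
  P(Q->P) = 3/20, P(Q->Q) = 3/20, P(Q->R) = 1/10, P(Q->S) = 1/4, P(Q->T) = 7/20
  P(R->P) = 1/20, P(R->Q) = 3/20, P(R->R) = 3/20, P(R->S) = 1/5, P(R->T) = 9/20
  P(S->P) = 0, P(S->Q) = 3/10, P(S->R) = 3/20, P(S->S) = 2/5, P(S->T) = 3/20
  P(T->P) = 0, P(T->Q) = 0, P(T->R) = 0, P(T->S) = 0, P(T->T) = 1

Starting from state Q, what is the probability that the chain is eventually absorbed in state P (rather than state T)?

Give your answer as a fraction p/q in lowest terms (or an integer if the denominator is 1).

Answer: 205/863

Derivation:
Let a_i = P(absorbed in P | start in state i).
Boundary conditions: a_P = 1, a_T = 0.
For each transient state i, a_i = sum_j P(i->j) * a_j:
  a_Q = 3/20*a_P + 3/20*a_Q + 1/10*a_R + 1/4*a_S + 7/20*a_T
  a_R = 1/20*a_P + 3/20*a_Q + 3/20*a_R + 1/5*a_S + 9/20*a_T
  a_S = 0*a_P + 3/10*a_Q + 3/20*a_R + 2/5*a_S + 3/20*a_T

Substituting a_P = 1 and a_T = 0, rearrange to (I - Q) a = r where r[i] = P(i -> P):
  [17/20, -1/10, -1/4] . (a_Q, a_R, a_S) = 3/20
  [-3/20, 17/20, -1/5] . (a_Q, a_R, a_S) = 1/20
  [-3/10, -3/20, 3/5] . (a_Q, a_R, a_S) = 0

Solving yields:
  a_Q = 205/863
  a_R = 118/863
  a_S = 132/863

Starting state is Q, so the absorption probability is a_Q = 205/863.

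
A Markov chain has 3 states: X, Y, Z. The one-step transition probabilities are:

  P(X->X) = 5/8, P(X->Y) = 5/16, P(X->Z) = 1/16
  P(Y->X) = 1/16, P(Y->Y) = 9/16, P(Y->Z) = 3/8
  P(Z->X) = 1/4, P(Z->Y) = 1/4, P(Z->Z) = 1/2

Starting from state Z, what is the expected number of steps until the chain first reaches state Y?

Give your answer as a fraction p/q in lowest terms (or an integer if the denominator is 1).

Answer: 40/11

Derivation:
Let h_i = expected steps to first reach Y from state i.
Boundary: h_Y = 0.
First-step equations for the other states:
  h_X = 1 + 5/8*h_X + 5/16*h_Y + 1/16*h_Z
  h_Z = 1 + 1/4*h_X + 1/4*h_Y + 1/2*h_Z

Substituting h_Y = 0 and rearranging gives the linear system (I - Q) h = 1:
  [3/8, -1/16] . (h_X, h_Z) = 1
  [-1/4, 1/2] . (h_X, h_Z) = 1

Solving yields:
  h_X = 36/11
  h_Z = 40/11

Starting state is Z, so the expected hitting time is h_Z = 40/11.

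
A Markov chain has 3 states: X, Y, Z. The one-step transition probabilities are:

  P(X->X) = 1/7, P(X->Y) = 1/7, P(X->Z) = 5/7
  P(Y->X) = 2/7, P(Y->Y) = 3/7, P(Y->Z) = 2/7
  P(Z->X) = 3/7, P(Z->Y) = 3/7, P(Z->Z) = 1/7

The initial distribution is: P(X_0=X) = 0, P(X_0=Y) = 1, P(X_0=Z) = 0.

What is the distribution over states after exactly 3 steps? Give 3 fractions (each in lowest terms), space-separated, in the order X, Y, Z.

Answer: 102/343 17/49 122/343

Derivation:
Propagating the distribution step by step (d_{t+1} = d_t * P):
d_0 = (X=0, Y=1, Z=0)
  d_1[X] = 0*1/7 + 1*2/7 + 0*3/7 = 2/7
  d_1[Y] = 0*1/7 + 1*3/7 + 0*3/7 = 3/7
  d_1[Z] = 0*5/7 + 1*2/7 + 0*1/7 = 2/7
d_1 = (X=2/7, Y=3/7, Z=2/7)
  d_2[X] = 2/7*1/7 + 3/7*2/7 + 2/7*3/7 = 2/7
  d_2[Y] = 2/7*1/7 + 3/7*3/7 + 2/7*3/7 = 17/49
  d_2[Z] = 2/7*5/7 + 3/7*2/7 + 2/7*1/7 = 18/49
d_2 = (X=2/7, Y=17/49, Z=18/49)
  d_3[X] = 2/7*1/7 + 17/49*2/7 + 18/49*3/7 = 102/343
  d_3[Y] = 2/7*1/7 + 17/49*3/7 + 18/49*3/7 = 17/49
  d_3[Z] = 2/7*5/7 + 17/49*2/7 + 18/49*1/7 = 122/343
d_3 = (X=102/343, Y=17/49, Z=122/343)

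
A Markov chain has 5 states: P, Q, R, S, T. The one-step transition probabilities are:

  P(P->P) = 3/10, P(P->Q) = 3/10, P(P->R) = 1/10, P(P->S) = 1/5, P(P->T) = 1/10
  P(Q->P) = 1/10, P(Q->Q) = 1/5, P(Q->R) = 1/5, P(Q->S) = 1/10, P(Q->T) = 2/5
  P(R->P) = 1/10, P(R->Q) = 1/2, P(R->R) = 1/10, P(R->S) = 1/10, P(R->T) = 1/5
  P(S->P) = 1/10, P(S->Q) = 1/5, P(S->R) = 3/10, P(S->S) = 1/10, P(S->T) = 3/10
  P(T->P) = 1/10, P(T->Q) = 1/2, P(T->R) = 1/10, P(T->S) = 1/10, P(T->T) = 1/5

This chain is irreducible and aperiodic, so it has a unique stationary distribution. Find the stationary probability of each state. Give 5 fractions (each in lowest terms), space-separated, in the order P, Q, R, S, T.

Answer: 1/8 353/1040 1627/10400 9/80 2773/10400

Derivation:
The stationary distribution satisfies pi = pi * P, i.e.:
  pi_P = 3/10*pi_P + 1/10*pi_Q + 1/10*pi_R + 1/10*pi_S + 1/10*pi_T
  pi_Q = 3/10*pi_P + 1/5*pi_Q + 1/2*pi_R + 1/5*pi_S + 1/2*pi_T
  pi_R = 1/10*pi_P + 1/5*pi_Q + 1/10*pi_R + 3/10*pi_S + 1/10*pi_T
  pi_S = 1/5*pi_P + 1/10*pi_Q + 1/10*pi_R + 1/10*pi_S + 1/10*pi_T
  pi_T = 1/10*pi_P + 2/5*pi_Q + 1/5*pi_R + 3/10*pi_S + 1/5*pi_T
with normalization: pi_P + pi_Q + pi_R + pi_S + pi_T = 1.

Using the first 4 balance equations plus normalization, the linear system A*pi = b is:
  [-7/10, 1/10, 1/10, 1/10, 1/10] . pi = 0
  [3/10, -4/5, 1/2, 1/5, 1/2] . pi = 0
  [1/10, 1/5, -9/10, 3/10, 1/10] . pi = 0
  [1/5, 1/10, 1/10, -9/10, 1/10] . pi = 0
  [1, 1, 1, 1, 1] . pi = 1

Solving yields:
  pi_P = 1/8
  pi_Q = 353/1040
  pi_R = 1627/10400
  pi_S = 9/80
  pi_T = 2773/10400

Verification (pi * P):
  1/8*3/10 + 353/1040*1/10 + 1627/10400*1/10 + 9/80*1/10 + 2773/10400*1/10 = 1/8 = pi_P  (ok)
  1/8*3/10 + 353/1040*1/5 + 1627/10400*1/2 + 9/80*1/5 + 2773/10400*1/2 = 353/1040 = pi_Q  (ok)
  1/8*1/10 + 353/1040*1/5 + 1627/10400*1/10 + 9/80*3/10 + 2773/10400*1/10 = 1627/10400 = pi_R  (ok)
  1/8*1/5 + 353/1040*1/10 + 1627/10400*1/10 + 9/80*1/10 + 2773/10400*1/10 = 9/80 = pi_S  (ok)
  1/8*1/10 + 353/1040*2/5 + 1627/10400*1/5 + 9/80*3/10 + 2773/10400*1/5 = 2773/10400 = pi_T  (ok)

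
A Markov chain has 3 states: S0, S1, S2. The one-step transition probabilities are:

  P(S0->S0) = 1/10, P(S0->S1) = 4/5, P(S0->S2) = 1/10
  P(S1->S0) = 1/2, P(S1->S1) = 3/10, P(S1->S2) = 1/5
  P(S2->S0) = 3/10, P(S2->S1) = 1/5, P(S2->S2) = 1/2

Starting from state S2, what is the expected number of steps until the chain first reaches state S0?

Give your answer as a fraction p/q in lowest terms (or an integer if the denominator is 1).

Answer: 90/31

Derivation:
Let h_i = expected steps to first reach S0 from state i.
Boundary: h_S0 = 0.
First-step equations for the other states:
  h_S1 = 1 + 1/2*h_S0 + 3/10*h_S1 + 1/5*h_S2
  h_S2 = 1 + 3/10*h_S0 + 1/5*h_S1 + 1/2*h_S2

Substituting h_S0 = 0 and rearranging gives the linear system (I - Q) h = 1:
  [7/10, -1/5] . (h_S1, h_S2) = 1
  [-1/5, 1/2] . (h_S1, h_S2) = 1

Solving yields:
  h_S1 = 70/31
  h_S2 = 90/31

Starting state is S2, so the expected hitting time is h_S2 = 90/31.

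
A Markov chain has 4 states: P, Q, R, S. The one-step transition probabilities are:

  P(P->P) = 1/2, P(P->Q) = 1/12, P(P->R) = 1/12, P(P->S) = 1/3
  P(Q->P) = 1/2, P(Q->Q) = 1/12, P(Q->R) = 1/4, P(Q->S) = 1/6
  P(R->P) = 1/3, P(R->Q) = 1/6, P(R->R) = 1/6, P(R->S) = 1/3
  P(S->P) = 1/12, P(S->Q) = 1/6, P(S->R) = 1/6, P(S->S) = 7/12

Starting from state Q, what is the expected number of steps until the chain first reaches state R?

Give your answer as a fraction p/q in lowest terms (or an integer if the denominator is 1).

Answer: 564/91

Derivation:
Let h_i = expected steps to first reach R from state i.
Boundary: h_R = 0.
First-step equations for the other states:
  h_P = 1 + 1/2*h_P + 1/12*h_Q + 1/12*h_R + 1/3*h_S
  h_Q = 1 + 1/2*h_P + 1/12*h_Q + 1/4*h_R + 1/6*h_S
  h_S = 1 + 1/12*h_P + 1/6*h_Q + 1/6*h_R + 7/12*h_S

Substituting h_R = 0 and rearranging gives the linear system (I - Q) h = 1:
  [1/2, -1/12, -1/3] . (h_P, h_Q, h_S) = 1
  [-1/2, 11/12, -1/6] . (h_P, h_Q, h_S) = 1
  [-1/12, -1/6, 5/12] . (h_P, h_Q, h_S) = 1

Solving yields:
  h_P = 660/91
  h_Q = 564/91
  h_S = 576/91

Starting state is Q, so the expected hitting time is h_Q = 564/91.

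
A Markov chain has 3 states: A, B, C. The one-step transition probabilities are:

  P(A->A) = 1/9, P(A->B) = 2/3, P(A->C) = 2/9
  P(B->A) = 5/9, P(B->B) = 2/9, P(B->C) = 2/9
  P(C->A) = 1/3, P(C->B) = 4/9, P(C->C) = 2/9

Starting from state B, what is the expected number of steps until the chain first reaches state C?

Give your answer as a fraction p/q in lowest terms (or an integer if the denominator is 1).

Answer: 9/2

Derivation:
Let h_i = expected steps to first reach C from state i.
Boundary: h_C = 0.
First-step equations for the other states:
  h_A = 1 + 1/9*h_A + 2/3*h_B + 2/9*h_C
  h_B = 1 + 5/9*h_A + 2/9*h_B + 2/9*h_C

Substituting h_C = 0 and rearranging gives the linear system (I - Q) h = 1:
  [8/9, -2/3] . (h_A, h_B) = 1
  [-5/9, 7/9] . (h_A, h_B) = 1

Solving yields:
  h_A = 9/2
  h_B = 9/2

Starting state is B, so the expected hitting time is h_B = 9/2.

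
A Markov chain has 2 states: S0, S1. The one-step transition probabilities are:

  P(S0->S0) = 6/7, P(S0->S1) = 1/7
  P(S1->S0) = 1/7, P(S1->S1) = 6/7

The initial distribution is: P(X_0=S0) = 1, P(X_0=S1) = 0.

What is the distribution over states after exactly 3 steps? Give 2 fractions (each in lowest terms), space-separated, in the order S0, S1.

Answer: 234/343 109/343

Derivation:
Propagating the distribution step by step (d_{t+1} = d_t * P):
d_0 = (S0=1, S1=0)
  d_1[S0] = 1*6/7 + 0*1/7 = 6/7
  d_1[S1] = 1*1/7 + 0*6/7 = 1/7
d_1 = (S0=6/7, S1=1/7)
  d_2[S0] = 6/7*6/7 + 1/7*1/7 = 37/49
  d_2[S1] = 6/7*1/7 + 1/7*6/7 = 12/49
d_2 = (S0=37/49, S1=12/49)
  d_3[S0] = 37/49*6/7 + 12/49*1/7 = 234/343
  d_3[S1] = 37/49*1/7 + 12/49*6/7 = 109/343
d_3 = (S0=234/343, S1=109/343)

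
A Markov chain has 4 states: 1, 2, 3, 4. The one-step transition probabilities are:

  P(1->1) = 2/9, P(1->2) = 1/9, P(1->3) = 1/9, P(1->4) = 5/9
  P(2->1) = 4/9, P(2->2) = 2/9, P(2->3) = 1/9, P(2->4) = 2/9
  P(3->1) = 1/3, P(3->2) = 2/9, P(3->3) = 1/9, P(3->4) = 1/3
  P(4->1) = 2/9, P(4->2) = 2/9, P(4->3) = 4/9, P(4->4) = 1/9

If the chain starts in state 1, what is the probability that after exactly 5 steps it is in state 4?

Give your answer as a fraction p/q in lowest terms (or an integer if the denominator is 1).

Answer: 18157/59049

Derivation:
Computing P^5 by repeated multiplication:
P^1 =
  1: [2/9, 1/9, 1/9, 5/9]
  2: [4/9, 2/9, 1/9, 2/9]
  3: [1/3, 2/9, 1/9, 1/3]
  4: [2/9, 2/9, 4/9, 1/9]
P^2 =
  1: [7/27, 16/81, 8/27, 20/81]
  2: [23/81, 14/81, 5/27, 29/81]
  3: [23/81, 5/27, 2/9, 25/81]
  4: [26/81, 16/81, 4/27, 1/3]
P^3 =
  1: [218/729, 47/243, 47/243, 229/729]
  2: [205/729, 139/729, 56/243, 217/729]
  3: [70/243, 139/729, 52/243, 224/729]
  4: [206/729, 136/729, 2/9, 25/81]
P^4 =
  1: [209/729, 1240/6561, 472/2187, 2024/6561]
  2: [1904/6561, 1253/6561, 460/2187, 2024/6561]
  3: [1892/6561, 416/2187, 467/2187, 2020/6561]
  4: [1892/6561, 1252/6561, 52/243, 671/2187]
P^5 =
  1: [17018/59049, 1249/6561, 4211/19683, 18157/59049]
  2: [17008/59049, 11218/59049, 4211/19683, 18190/59049]
  3: [1891/6561, 11230/59049, 4207/19683, 18179/59049]
  4: [17030/59049, 11230/59049, 1400/6561, 2021/6561]

(P^5)[1 -> 4] = 18157/59049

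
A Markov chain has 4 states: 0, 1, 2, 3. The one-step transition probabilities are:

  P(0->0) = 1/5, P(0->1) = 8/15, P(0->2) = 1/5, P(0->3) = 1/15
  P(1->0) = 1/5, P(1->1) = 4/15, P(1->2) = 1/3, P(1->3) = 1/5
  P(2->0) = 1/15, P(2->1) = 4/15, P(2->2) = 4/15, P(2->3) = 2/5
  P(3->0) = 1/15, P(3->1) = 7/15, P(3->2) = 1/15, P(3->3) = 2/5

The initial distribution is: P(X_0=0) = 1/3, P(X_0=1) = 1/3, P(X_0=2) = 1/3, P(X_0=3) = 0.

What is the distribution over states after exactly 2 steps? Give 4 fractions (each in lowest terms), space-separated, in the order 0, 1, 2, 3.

Answer: 91/675 238/675 53/225 187/675

Derivation:
Propagating the distribution step by step (d_{t+1} = d_t * P):
d_0 = (0=1/3, 1=1/3, 2=1/3, 3=0)
  d_1[0] = 1/3*1/5 + 1/3*1/5 + 1/3*1/15 + 0*1/15 = 7/45
  d_1[1] = 1/3*8/15 + 1/3*4/15 + 1/3*4/15 + 0*7/15 = 16/45
  d_1[2] = 1/3*1/5 + 1/3*1/3 + 1/3*4/15 + 0*1/15 = 4/15
  d_1[3] = 1/3*1/15 + 1/3*1/5 + 1/3*2/5 + 0*2/5 = 2/9
d_1 = (0=7/45, 1=16/45, 2=4/15, 3=2/9)
  d_2[0] = 7/45*1/5 + 16/45*1/5 + 4/15*1/15 + 2/9*1/15 = 91/675
  d_2[1] = 7/45*8/15 + 16/45*4/15 + 4/15*4/15 + 2/9*7/15 = 238/675
  d_2[2] = 7/45*1/5 + 16/45*1/3 + 4/15*4/15 + 2/9*1/15 = 53/225
  d_2[3] = 7/45*1/15 + 16/45*1/5 + 4/15*2/5 + 2/9*2/5 = 187/675
d_2 = (0=91/675, 1=238/675, 2=53/225, 3=187/675)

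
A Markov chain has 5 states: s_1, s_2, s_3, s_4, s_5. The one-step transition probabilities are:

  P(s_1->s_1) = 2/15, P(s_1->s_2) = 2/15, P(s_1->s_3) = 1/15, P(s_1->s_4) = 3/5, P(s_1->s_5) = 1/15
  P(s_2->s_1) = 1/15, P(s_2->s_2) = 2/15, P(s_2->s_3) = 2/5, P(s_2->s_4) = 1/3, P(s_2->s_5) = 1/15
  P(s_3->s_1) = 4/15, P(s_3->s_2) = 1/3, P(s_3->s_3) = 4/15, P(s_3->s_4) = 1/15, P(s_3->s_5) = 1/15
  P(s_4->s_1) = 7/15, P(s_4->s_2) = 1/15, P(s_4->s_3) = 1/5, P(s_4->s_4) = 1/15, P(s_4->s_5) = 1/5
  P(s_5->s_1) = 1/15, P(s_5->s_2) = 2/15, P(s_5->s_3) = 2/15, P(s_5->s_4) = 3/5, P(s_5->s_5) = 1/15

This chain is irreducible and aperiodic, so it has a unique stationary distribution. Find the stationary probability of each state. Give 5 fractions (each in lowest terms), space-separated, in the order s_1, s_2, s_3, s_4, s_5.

The stationary distribution satisfies pi = pi * P, i.e.:
  pi_s_1 = 2/15*pi_s_1 + 1/15*pi_s_2 + 4/15*pi_s_3 + 7/15*pi_s_4 + 1/15*pi_s_5
  pi_s_2 = 2/15*pi_s_1 + 2/15*pi_s_2 + 1/3*pi_s_3 + 1/15*pi_s_4 + 2/15*pi_s_5
  pi_s_3 = 1/15*pi_s_1 + 2/5*pi_s_2 + 4/15*pi_s_3 + 1/5*pi_s_4 + 2/15*pi_s_5
  pi_s_4 = 3/5*pi_s_1 + 1/3*pi_s_2 + 1/15*pi_s_3 + 1/15*pi_s_4 + 3/5*pi_s_5
  pi_s_5 = 1/15*pi_s_1 + 1/15*pi_s_2 + 1/15*pi_s_3 + 1/5*pi_s_4 + 1/15*pi_s_5
with normalization: pi_s_1 + pi_s_2 + pi_s_3 + pi_s_4 + pi_s_5 = 1.

Using the first 4 balance equations plus normalization, the linear system A*pi = b is:
  [-13/15, 1/15, 4/15, 7/15, 1/15] . pi = 0
  [2/15, -13/15, 1/3, 1/15, 2/15] . pi = 0
  [1/15, 2/5, -11/15, 1/5, 2/15] . pi = 0
  [3/5, 1/3, 1/15, -14/15, 3/5] . pi = 0
  [1, 1, 1, 1, 1] . pi = 1

Solving yields:
  pi_s_1 = 4806/19943
  pi_s_2 = 1324/8547
  pi_s_3 = 12295/59829
  pi_s_4 = 531/1813
  pi_s_5 = 575/5439

Verification (pi * P):
  4806/19943*2/15 + 1324/8547*1/15 + 12295/59829*4/15 + 531/1813*7/15 + 575/5439*1/15 = 4806/19943 = pi_s_1  (ok)
  4806/19943*2/15 + 1324/8547*2/15 + 12295/59829*1/3 + 531/1813*1/15 + 575/5439*2/15 = 1324/8547 = pi_s_2  (ok)
  4806/19943*1/15 + 1324/8547*2/5 + 12295/59829*4/15 + 531/1813*1/5 + 575/5439*2/15 = 12295/59829 = pi_s_3  (ok)
  4806/19943*3/5 + 1324/8547*1/3 + 12295/59829*1/15 + 531/1813*1/15 + 575/5439*3/5 = 531/1813 = pi_s_4  (ok)
  4806/19943*1/15 + 1324/8547*1/15 + 12295/59829*1/15 + 531/1813*1/5 + 575/5439*1/15 = 575/5439 = pi_s_5  (ok)

Answer: 4806/19943 1324/8547 12295/59829 531/1813 575/5439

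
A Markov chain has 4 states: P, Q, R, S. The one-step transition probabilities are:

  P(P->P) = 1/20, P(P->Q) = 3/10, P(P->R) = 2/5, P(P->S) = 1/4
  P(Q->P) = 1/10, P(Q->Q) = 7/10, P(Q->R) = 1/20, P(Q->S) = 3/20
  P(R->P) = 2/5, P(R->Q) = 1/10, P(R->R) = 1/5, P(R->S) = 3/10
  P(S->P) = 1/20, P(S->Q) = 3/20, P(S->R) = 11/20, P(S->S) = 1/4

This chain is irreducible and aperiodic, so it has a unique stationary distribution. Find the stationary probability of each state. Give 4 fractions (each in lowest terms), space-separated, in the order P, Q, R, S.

The stationary distribution satisfies pi = pi * P, i.e.:
  pi_P = 1/20*pi_P + 1/10*pi_Q + 2/5*pi_R + 1/20*pi_S
  pi_Q = 3/10*pi_P + 7/10*pi_Q + 1/10*pi_R + 3/20*pi_S
  pi_R = 2/5*pi_P + 1/20*pi_Q + 1/5*pi_R + 11/20*pi_S
  pi_S = 1/4*pi_P + 3/20*pi_Q + 3/10*pi_R + 1/4*pi_S
with normalization: pi_P + pi_Q + pi_R + pi_S = 1.

Using the first 3 balance equations plus normalization, the linear system A*pi = b is:
  [-19/20, 1/10, 2/5, 1/20] . pi = 0
  [3/10, -3/10, 1/10, 3/20] . pi = 0
  [2/5, 1/20, -4/5, 11/20] . pi = 0
  [1, 1, 1, 1] . pi = 1

Solving yields:
  pi_P = 786/4975
  pi_Q = 1778/4975
  pi_R = 1281/4975
  pi_S = 226/995

Verification (pi * P):
  786/4975*1/20 + 1778/4975*1/10 + 1281/4975*2/5 + 226/995*1/20 = 786/4975 = pi_P  (ok)
  786/4975*3/10 + 1778/4975*7/10 + 1281/4975*1/10 + 226/995*3/20 = 1778/4975 = pi_Q  (ok)
  786/4975*2/5 + 1778/4975*1/20 + 1281/4975*1/5 + 226/995*11/20 = 1281/4975 = pi_R  (ok)
  786/4975*1/4 + 1778/4975*3/20 + 1281/4975*3/10 + 226/995*1/4 = 226/995 = pi_S  (ok)

Answer: 786/4975 1778/4975 1281/4975 226/995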